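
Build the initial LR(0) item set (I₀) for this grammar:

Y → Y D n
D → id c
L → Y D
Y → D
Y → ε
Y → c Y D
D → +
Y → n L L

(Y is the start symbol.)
{ [D → . +], [D → . id c], [Y → . D], [Y → . Y D n], [Y → . c Y D], [Y → . n L L], [Y → .], [Y' → . Y] }

First, augment the grammar with Y' → Y
I₀ = CLOSURE({ [Y' → . Y] }):
  [Y' → . Y] has the dot before Y: add [Y → . Y D n], [Y → . D], [Y → .], [Y → . c Y D], [Y → . n L L]
  [Y → . D] has the dot before D: add [D → . id c], [D → . +]
No further items can be added.

I₀ = { [D → . +], [D → . id c], [Y → . D], [Y → . Y D n], [Y → . c Y D], [Y → . n L L], [Y → .], [Y' → . Y] }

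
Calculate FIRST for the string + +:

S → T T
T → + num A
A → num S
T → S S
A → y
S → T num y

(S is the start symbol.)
{ '+' }

To compute FIRST(+ +), process the symbols left to right:
Symbol + is a terminal. Add '+' and stop.
FIRST(+ +) = { '+' }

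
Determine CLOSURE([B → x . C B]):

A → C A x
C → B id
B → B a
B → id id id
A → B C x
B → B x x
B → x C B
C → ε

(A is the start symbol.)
Start with: [B → x . C B]
  [B → x . C B] has the dot before C: add [C → . B id], [C → .]
  [C → . B id] has the dot before B: add [B → . B a], [B → . id id id], [B → . B x x], [B → . x C B]
No further items can be added.

CLOSURE = { [B → . B a], [B → . B x x], [B → . id id id], [B → . x C B], [B → x . C B], [C → . B id], [C → .] }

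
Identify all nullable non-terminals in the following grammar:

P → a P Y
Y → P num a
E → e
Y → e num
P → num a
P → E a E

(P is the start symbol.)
A non-terminal is nullable if it can derive ε (the empty string): either it has an ε-production, or it has a production whose right-hand side consists entirely of nullable non-terminals.

There are no ε-productions, so no non-terminal can derive ε.
No non-terminals are nullable.

Answer: None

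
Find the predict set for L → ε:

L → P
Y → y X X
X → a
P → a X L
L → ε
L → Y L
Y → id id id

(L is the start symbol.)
{ $ }

PREDICT(L → ε) = (FIRST(RHS) \ {ε}) ∪ (FOLLOW(L) if ε ∈ FIRST(RHS), i.e. RHS ⇒* ε)
The right-hand side is ε (FIRST(ε) = { ε }), so the predict set is FOLLOW(L) = { $ }
PREDICT(L → ε) = { $ }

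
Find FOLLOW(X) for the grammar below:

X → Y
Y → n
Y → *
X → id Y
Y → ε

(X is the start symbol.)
{ $ }

X is the start symbol, so $ ∈ FOLLOW(X).
X does not occur on any right-hand side.

Taking the union: FOLLOW(X) = { $ }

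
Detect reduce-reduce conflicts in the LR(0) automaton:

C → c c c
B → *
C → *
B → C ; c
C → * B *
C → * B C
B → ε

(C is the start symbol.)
Augment with C' → C and build the canonical LR(0) collection (I0 = CLOSURE({[C' → . C]}), then GOTO on every symbol after a dot until no new states appear). It has 13 states:
  I0: { [C → . * B *], [C → . * B C], [C → . *], [C → . c c c], [C' → . C] }  — shift
  I1: { [B → . *], [B → . C ; c], [B → .], [C → * . B *], [C → * . B C], [C → * .], [C → . * B *], [C → . * B C], [C → . *], [C → . c c c] }  — shift, 2 reduces
  I2: { [C' → C .] }  — accept
  I3: { [C → c . c c] }  — shift
  I4: { [C → c c . c] }  — shift
  I5: { [C → c c c .] }  — reduce
  I6: { [B → * .], [B → . *], [B → . C ; c], [B → .], [C → * . B *], [C → * . B C], [C → * .], [C → . * B *], [C → . * B C], [C → . *], [C → . c c c] }  — shift, 3 reduces
  I7: { [C → * B . *], [C → * B . C], [C → . * B *], [C → . * B C], [C → . *], [C → . c c c] }  — shift
  I8: { [B → C . ; c] }  — shift
  I9: { [B → C ; . c] }  — shift
  I10: { [B → C ; c .] }  — reduce
  I11: { [B → . *], [B → . C ; c], [B → .], [C → * . B *], [C → * . B C], [C → * .], [C → * B * .], [C → . * B *], [C → . * B C], [C → . *], [C → . c c c] }  — shift, 3 reduces
  I12: { [C → * B C .] }  — reduce

I1 contains complete items [B → .], [C → * .] — reduce-reduce conflict.
I6 contains complete items [B → .], [B → * .], [C → * .] — reduce-reduce conflict.
I11 contains complete items [B → .], [C → * .], [C → * B * .] — reduce-reduce conflict.

Answer: Yes — I1: [B → .] vs [C → * .]; I6: [B → .] vs [B → * .]; I11: [B → .] vs [C → * .]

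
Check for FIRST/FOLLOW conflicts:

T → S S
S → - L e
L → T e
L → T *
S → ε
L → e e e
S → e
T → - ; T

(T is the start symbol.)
Yes. S → '-' L e with FOLLOW(S) on { '-' }; S → e with FOLLOW(S) on { 'e' }

Nullable non-terminals: S, T.
FIRST sets used below: FIRST(S) = { '-', 'e', ε }

S: nullable alternative(s) S → ε; FOLLOW(S) = { $, '*', '-', 'e' }
  S → - L e: FIRST \ {ε} = { '-' } — overlaps FOLLOW(S) on { '-' }: CONFLICT
  S → ε: FIRST \ {ε} = { } — this is the only nullable alternative, skip
  S → e: FIRST \ {ε} = { 'e' } — overlaps FOLLOW(S) on { 'e' }: CONFLICT

T: nullable alternative(s) T → S S; FOLLOW(T) = { $, '*', 'e' }
  T → S S: FIRST \ {ε} = { '-', 'e' } — this is the only nullable alternative, skip
  T → - ; T: FIRST \ {ε} = { '-' } — disjoint from FOLLOW(T)

L has no nullable alternative, so no FIRST/FOLLOW check is needed there.

So the grammar has 2 FIRST/FOLLOW conflicts (marked CONFLICT above).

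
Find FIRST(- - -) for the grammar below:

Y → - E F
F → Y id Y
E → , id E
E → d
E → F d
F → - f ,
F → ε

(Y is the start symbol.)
To compute FIRST(- - -), process the symbols left to right:
Symbol - is a terminal. Add '-' and stop.
FIRST(- - -) = { '-' }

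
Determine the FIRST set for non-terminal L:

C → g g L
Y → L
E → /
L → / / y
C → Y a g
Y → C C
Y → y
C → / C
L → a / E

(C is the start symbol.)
From L → / / y:
  - '/' is a terminal: add '/' and stop
From L → a / E:
  - a is a terminal: add 'a' and stop

Collecting: FIRST(L) = { '/', 'a' }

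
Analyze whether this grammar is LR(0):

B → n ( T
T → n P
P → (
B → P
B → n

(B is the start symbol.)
No. Shift-reduce conflict between [B → n .] and [B → n . ( T]

Augment with B' → B and build the canonical LR(0) collection (I0 = CLOSURE({[B' → . B]}), then GOTO on every symbol after a dot until no new states appear). It has 9 states:
  I0: { [B → . P], [B → . n ( T], [B → . n], [B' → . B], [P → . (] }  — shift
  I1: { [P → ( .] }  — reduce
  I2: { [B' → B .] }  — accept
  I3: { [B → P .] }  — reduce
  I4: { [B → n . ( T], [B → n .] }  — shift, reduce
  I5: { [B → n ( . T], [T → . n P] }  — shift
  I6: { [B → n ( T .] }  — reduce
  I7: { [P → . (], [T → n . P] }  — shift
  I8: { [T → n P .] }  — reduce

Conflict in state I4:
  Shift-reduce conflict between [B → n .] and [B → n . ( T]
So the grammar is NOT LR(0).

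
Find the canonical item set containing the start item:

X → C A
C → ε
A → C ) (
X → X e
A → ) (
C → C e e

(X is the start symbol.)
{ [C → . C e e], [C → .], [X → . C A], [X → . X e], [X' → . X] }

First, augment the grammar with X' → X
I₀ = CLOSURE({ [X' → . X] }):
  [X' → . X] has the dot before X: add [X → . C A], [X → . X e]
  [X → . C A] has the dot before C: add [C → .], [C → . C e e]
No further items can be added.

I₀ = { [C → . C e e], [C → .], [X → . C A], [X → . X e], [X' → . X] }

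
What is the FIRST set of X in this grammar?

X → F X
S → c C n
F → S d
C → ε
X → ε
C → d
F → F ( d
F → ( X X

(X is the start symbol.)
To compute FIRST(X), examine every production with X on the left-hand side, reading each right-hand side left to right until a non-nullable symbol is reached.

FIRST sets of the other non-terminals involved (by the same procedure, iterated to a fixed point):
  FIRST(F) = { '(', 'c' }

From X → F X:
  - F is a non-terminal: add FIRST(F) \ {ε} = { '(', 'c' }
    F is not nullable, so stop
From X → ε:
  - ε-production, so ε ∈ FIRST(X)

Collecting: FIRST(X) = { '(', 'c', ε }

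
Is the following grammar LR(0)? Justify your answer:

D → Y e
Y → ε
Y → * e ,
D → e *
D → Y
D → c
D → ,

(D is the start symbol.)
No. Shift-reduce conflict between [Y → .] and [D → . ,]

A grammar is LR(0) if no state in the canonical LR(0) collection has:
  - both a shift item (dot before a terminal) and a complete item (shift-reduce conflict), or
  - two or more complete items (reduce-reduce conflict; the accept item [D' → D .] counts as a complete item here).

Augment with D' → D and build the canonical LR(0) collection (I0 = CLOSURE({[D' → . D]}), then GOTO on every symbol after a dot until no new states appear). It has 11 states:
  I0: { [D → . ,], [D → . Y e], [D → . Y], [D → . c], [D → . e *], [D' → . D], [Y → . * e ,], [Y → .] }  — shift, reduce
  I1: { [Y → * . e ,] }  — shift
  I2: { [D → , .] }  — reduce
  I3: { [D' → D .] }  — accept
  I4: { [D → Y . e], [D → Y .] }  — shift, reduce
  I5: { [D → c .] }  — reduce
  I6: { [D → e . *] }  — shift
  I7: { [D → e * .] }  — reduce
  I8: { [D → Y e .] }  — reduce
  I9: { [Y → * e . ,] }  — shift
  I10: { [Y → * e , .] }  — reduce

Conflict in state I0:
  Shift-reduce conflict between [Y → .] and [D → . ,]
So the grammar is NOT LR(0).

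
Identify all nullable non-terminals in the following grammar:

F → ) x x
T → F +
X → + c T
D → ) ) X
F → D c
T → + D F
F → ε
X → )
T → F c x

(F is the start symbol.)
ε-productions: F → ε
So F is immediately nullable.
No further non-terminal can be added: every production for the remaining non-terminals contains a terminal or a non-nullable non-terminal.
Nullable = { 'F' }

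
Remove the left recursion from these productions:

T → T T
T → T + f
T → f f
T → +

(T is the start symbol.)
T is directly left-recursive. The standard transformation for
  A → A α₁ | ... | A α_m | β₁ | ... | β_n
is
  A  → β₁ A' | ... | β_n A'
  A' → α₁ A' | ... | α_m A' | ε

T → f f becomes T → f f T'
T → + becomes T → + T'
T → T T becomes T' → T T'
T → T + f becomes T' → + f T'
Add T' → ε

Resulting grammar:
T → f f T'
T → + T'
T' → T T'
T' → + f T'
T' → ε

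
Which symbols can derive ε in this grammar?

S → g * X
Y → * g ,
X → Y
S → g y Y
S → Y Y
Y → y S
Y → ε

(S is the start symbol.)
A non-terminal is nullable if it can derive ε (the empty string): either it has an ε-production, or it has a production whose right-hand side consists entirely of nullable non-terminals.

ε-productions: Y → ε
So Y is immediately nullable.
X → Y: every symbol on the right is nullable, so X is nullable too.
S → Y Y: every symbol on the right is nullable, so S is nullable too.
Every non-terminal is now nullable.
Nullable = { 'S', 'X', 'Y' }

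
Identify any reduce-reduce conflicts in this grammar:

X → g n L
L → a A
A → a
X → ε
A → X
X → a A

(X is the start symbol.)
Augment with X' → X and build the canonical LR(0) collection (I0 = CLOSURE({[X' → . X]}), then GOTO on every symbol after a dot until no new states appear). It has 11 states:
  I0: { [X → . a A], [X → . g n L], [X → .], [X' → . X] }  — shift, reduce
  I1: { [X' → X .] }  — accept
  I2: { [A → . X], [A → . a], [X → . a A], [X → . g n L], [X → .], [X → a . A] }  — shift, reduce
  I3: { [X → g . n L] }  — shift
  I4: { [L → . a A], [X → g n . L] }  — shift
  I5: { [X → g n L .] }  — reduce
  I6: { [A → . X], [A → . a], [L → a . A], [X → . a A], [X → . g n L], [X → .] }  — shift, reduce
  I7: { [L → a A .] }  — reduce
  I8: { [A → X .] }  — reduce
  I9: { [A → . X], [A → . a], [A → a .], [X → . a A], [X → . g n L], [X → .], [X → a . A] }  — shift, 2 reduces
  I10: { [X → a A .] }  — reduce

I9 contains complete items [A → a .], [X → .] — reduce-reduce conflict.

Answer: Yes — I9: [A → a .] vs [X → .]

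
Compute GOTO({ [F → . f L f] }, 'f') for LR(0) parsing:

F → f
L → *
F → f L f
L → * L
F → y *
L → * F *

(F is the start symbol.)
{ [F → f . L f], [L → . * F *], [L → . * L], [L → . *] }

GOTO(I, 'f') = CLOSURE({ [A → αX.β] : [A → α.Xβ] ∈ I, X = 'f' })

Items with dot before 'f', with the dot advanced:
  [F → . f L f] → [F → f . L f]
Closure of the advanced items:
  [F → f . L f] has the dot before L: add [L → . *], [L → . * L], [L → . * F *]

GOTO = { [F → f . L f], [L → . * F *], [L → . * L], [L → . *] }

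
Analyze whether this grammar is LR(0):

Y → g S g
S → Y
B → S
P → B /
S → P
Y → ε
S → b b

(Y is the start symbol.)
Augment with Y' → Y and build the canonical LR(0) collection (I0 = CLOSURE({[Y' → . Y]}), then GOTO on every symbol after a dot until no new states appear). It has 11 states:
  I0: { [Y → . g S g], [Y → .], [Y' → . Y] }  — shift, reduce
  I1: { [Y' → Y .] }  — accept
  I2: { [B → . S], [P → . B /], [S → . P], [S → . Y], [S → . b b], [Y → . g S g], [Y → .], [Y → g . S g] }  — shift, reduce
  I3: { [P → B . /] }  — shift
  I4: { [S → P .] }  — reduce
  I5: { [B → S .], [Y → g S . g] }  — shift, reduce
  I6: { [S → Y .] }  — reduce
  I7: { [S → b . b] }  — shift
  I8: { [S → b b .] }  — reduce
  I9: { [Y → g S g .] }  — reduce
  I10: { [P → B / .] }  — reduce

Conflict in state I0:
  Shift-reduce conflict between [Y → .] and [Y → . g S g]
So the grammar is NOT LR(0).

Answer: No. Shift-reduce conflict between [Y → .] and [Y → . g S g]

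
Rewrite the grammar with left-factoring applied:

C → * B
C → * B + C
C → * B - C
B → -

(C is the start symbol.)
C → * B C'
C' → ε
C' → + C
C' → - C
B → -

Left-factoring transforms A → αβ₁ | αβ₂ into A → αA' and A' → β₁ | β₂
(α is the longest common prefix among the alternatives). Repeat until
no nonterminal has two alternatives with a common prefix.

Round 1: C has alternatives sharing prefix '* B'. Introduce C': C → * B C'
  Add: C' → ε
  Add: C' → + C
  Add: C' → - C

No remaining common prefixes — done.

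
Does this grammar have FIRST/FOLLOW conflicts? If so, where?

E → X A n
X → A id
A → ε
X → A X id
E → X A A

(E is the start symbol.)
A FIRST/FOLLOW conflict occurs when a non-terminal N has a nullable alternative N → β (β ⇒* ε) and another alternative N → α with FIRST(α) ∩ FOLLOW(N) ≠ ∅: on such a lookahead the parser cannot decide between expanding α and letting N vanish via β.

Nullable non-terminals: A.
A has a nullable alternative but only one production, so nothing to check.

E, X have no nullable alternative, so no FIRST/FOLLOW check is needed there.

No FIRST/FOLLOW conflicts found.

Answer: No FIRST/FOLLOW conflicts.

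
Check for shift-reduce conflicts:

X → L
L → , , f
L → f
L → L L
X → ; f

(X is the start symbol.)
A shift-reduce conflict occurs when an LR(0) state has both:
  - a complete (reduce) item [A → α .] (dot at the end), and
  - a shift item [B → β . c γ] (dot before a terminal).

Augment with X' → X and build the canonical LR(0) collection (I0 = CLOSURE({[X' → . X]}), then GOTO on every symbol after a dot until no new states appear). It has 10 states:
  I0: { [L → . , , f], [L → . L L], [L → . f], [X → . ; f], [X → . L], [X' → . X] }  — shift
  I1: { [L → , . , f] }  — shift
  I2: { [X → ; . f] }  — shift
  I3: { [L → . , , f], [L → . L L], [L → . f], [L → L . L], [X → L .] }  — shift, reduce
  I4: { [X' → X .] }  — accept
  I5: { [L → f .] }  — reduce
  I6: { [L → . , , f], [L → . L L], [L → . f], [L → L . L], [L → L L .] }  — shift, reduce
  I7: { [X → ; f .] }  — reduce
  I8: { [L → , , . f] }  — shift
  I9: { [L → , , f .] }  — reduce

I3 contains reduce item [X → L .] and shift items [L → . , , f], [L → . f] — shift-reduce conflict.
I6 contains reduce item [L → L L .] and shift items [L → . , , f], [L → . f] — shift-reduce conflict.

Answer: Yes — I3: [X → L .] vs [L → . , , f]; I6: [L → L L .] vs [L → . , , f]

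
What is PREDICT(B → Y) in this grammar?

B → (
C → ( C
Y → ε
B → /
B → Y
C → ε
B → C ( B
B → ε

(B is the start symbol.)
{ $ }

PREDICT(B → Y) = (FIRST(RHS) \ {ε}) ∪ (FOLLOW(B) if ε ∈ FIRST(RHS), i.e. RHS ⇒* ε)
FIRST(Y) = { ε }
FIRST(Y) = { ε }
ε ∈ FIRST(Y) (the right-hand side is nullable), so add FOLLOW(B) = { $ }
PREDICT(B → Y) = { $ }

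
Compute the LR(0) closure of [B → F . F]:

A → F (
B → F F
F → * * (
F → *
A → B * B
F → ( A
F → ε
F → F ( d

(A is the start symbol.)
{ [B → F . F], [F → . ( A], [F → . * * (], [F → . *], [F → . F ( d], [F → .] }

Start with: [B → F . F]
  [B → F . F] has the dot before F: add [F → . * * (], [F → . *], [F → . ( A], [F → .], [F → . F ( d]
No further items can be added.

CLOSURE = { [B → F . F], [F → . ( A], [F → . * * (], [F → . *], [F → . F ( d], [F → .] }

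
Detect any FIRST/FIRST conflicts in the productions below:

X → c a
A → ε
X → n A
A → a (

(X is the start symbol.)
No FIRST/FIRST conflicts.

A FIRST/FIRST conflict occurs when two productions N → α and N → β for the same non-terminal have FIRST(α) ∩ FIRST(β) ≠ ∅ (with ε ∈ FIRST of a nullable right-hand side, so two nullable alternatives also conflict).

Productions for X:
  X → c a: FIRST = { 'c' }
  X → n A: FIRST = { 'n' }
Productions for A:
  A → ε: FIRST = { ε }
  A → a (: FIRST = { 'a' }

All alternatives of each non-terminal have pairwise disjoint FIRST sets.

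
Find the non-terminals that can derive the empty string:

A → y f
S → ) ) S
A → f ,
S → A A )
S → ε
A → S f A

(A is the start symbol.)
{ 'S' }

ε-productions: S → ε
So S is immediately nullable.
No further non-terminal can be added: every production for the remaining non-terminals contains a terminal or a non-nullable non-terminal.
Nullable = { 'S' }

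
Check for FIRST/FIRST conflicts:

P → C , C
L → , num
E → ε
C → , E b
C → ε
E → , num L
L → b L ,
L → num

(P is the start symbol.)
No FIRST/FIRST conflicts.

A FIRST/FIRST conflict occurs when two productions N → α and N → β for the same non-terminal have FIRST(α) ∩ FIRST(β) ≠ ∅ (with ε ∈ FIRST of a nullable right-hand side, so two nullable alternatives also conflict).

Productions for L:
  L → , num: FIRST = { ',' }
  L → b L ,: FIRST = { 'b' }
  L → num: FIRST = { 'num' }
Productions for E:
  E → ε: FIRST = { ε }
  E → , num L: FIRST = { ',' }
Productions for C:
  C → , E b: FIRST = { ',' }
  C → ε: FIRST = { ε }
P has only one production, so no FIRST/FIRST conflict is possible there.

All alternatives of each non-terminal have pairwise disjoint FIRST sets.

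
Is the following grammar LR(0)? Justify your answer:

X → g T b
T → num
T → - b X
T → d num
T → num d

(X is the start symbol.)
No. Shift-reduce conflict between [T → num .] and [T → num . d]

A grammar is LR(0) if no state in the canonical LR(0) collection has:
  - both a shift item (dot before a terminal) and a complete item (shift-reduce conflict), or
  - two or more complete items (reduce-reduce conflict; the accept item [X' → X .] counts as a complete item here).

Augment with X' → X and build the canonical LR(0) collection (I0 = CLOSURE({[X' → . X]}), then GOTO on every symbol after a dot until no new states appear). It has 12 states:
  I0: { [X → . g T b], [X' → . X] }  — shift
  I1: { [X' → X .] }  — accept
  I2: { [T → . - b X], [T → . d num], [T → . num d], [T → . num], [X → g . T b] }  — shift
  I3: { [T → - . b X] }  — shift
  I4: { [X → g T . b] }  — shift
  I5: { [T → d . num] }  — shift
  I6: { [T → num . d], [T → num .] }  — shift, reduce
  I7: { [T → num d .] }  — reduce
  I8: { [T → d num .] }  — reduce
  I9: { [X → g T b .] }  — reduce
  I10: { [T → - b . X], [X → . g T b] }  — shift
  I11: { [T → - b X .] }  — reduce

Conflict in state I6:
  Shift-reduce conflict between [T → num .] and [T → num . d]
So the grammar is NOT LR(0).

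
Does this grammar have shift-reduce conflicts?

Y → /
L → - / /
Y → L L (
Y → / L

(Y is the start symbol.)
Augment with Y' → Y and build the canonical LR(0) collection (I0 = CLOSURE({[Y' → . Y]}), then GOTO on every symbol after a dot until no new states appear). It has 10 states:
  I0: { [L → . - / /], [Y → . / L], [Y → . /], [Y → . L L (], [Y' → . Y] }  — shift
  I1: { [L → - . / /] }  — shift
  I2: { [L → . - / /], [Y → / . L], [Y → / .] }  — shift, reduce
  I3: { [L → . - / /], [Y → L . L (] }  — shift
  I4: { [Y' → Y .] }  — accept
  I5: { [Y → L L . (] }  — shift
  I6: { [Y → L L ( .] }  — reduce
  I7: { [Y → / L .] }  — reduce
  I8: { [L → - / . /] }  — shift
  I9: { [L → - / / .] }  — reduce

I2 contains reduce item [Y → / .] and shift item [L → . - / /] — shift-reduce conflict.

Answer: Yes — I2: [Y → / .] vs [L → . - / /]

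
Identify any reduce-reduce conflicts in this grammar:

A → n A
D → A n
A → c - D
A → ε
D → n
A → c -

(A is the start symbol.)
A reduce-reduce conflict occurs when an LR(0) state has two complete items [A → α .] and [B → β .] — both call for a reduction, and with no lookahead the parser cannot choose between them.

Augment with A' → A and build the canonical LR(0) collection (I0 = CLOSURE({[A' → . A]}), then GOTO on every symbol after a dot until no new states appear). It has 10 states:
  I0: { [A → . c - D], [A → . c -], [A → . n A], [A → .], [A' → . A] }  — shift, reduce
  I1: { [A' → A .] }  — accept
  I2: { [A → c . - D], [A → c . -] }  — shift
  I3: { [A → . c - D], [A → . c -], [A → . n A], [A → .], [A → n . A] }  — shift, reduce
  I4: { [A → n A .] }  — reduce
  I5: { [A → . c - D], [A → . c -], [A → . n A], [A → .], [A → c - . D], [A → c - .], [D → . A n], [D → . n] }  — shift, 2 reduces
  I6: { [D → A . n] }  — shift
  I7: { [A → c - D .] }  — reduce
  I8: { [A → . c - D], [A → . c -], [A → . n A], [A → .], [A → n . A], [D → n .] }  — shift, 2 reduces
  I9: { [D → A n .] }  — reduce

I5 contains complete items [A → .], [A → c - .] — reduce-reduce conflict.
I8 contains complete items [A → .], [D → n .] — reduce-reduce conflict.

Answer: Yes — I5: [A → .] vs [A → c - .]; I8: [A → .] vs [D → n .]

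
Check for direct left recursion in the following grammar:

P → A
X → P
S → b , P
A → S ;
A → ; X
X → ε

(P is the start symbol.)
No direct left recursion

P → A: starts with A
X → P: starts with P
S → b , P: starts with b
A → S ;: starts with S
A → ; X: starts with ';'
X → ε: starts with ε

No direct left recursion found.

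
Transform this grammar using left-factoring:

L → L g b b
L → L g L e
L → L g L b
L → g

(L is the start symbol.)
L → L g L'
L' → b b
L' → L L''
L'' → e
L'' → b
L → g

Left-factoring transforms A → αβ₁ | αβ₂ into A → αA' and A' → β₁ | β₂
(α is the longest common prefix among the alternatives). Repeat until
no nonterminal has two alternatives with a common prefix.

Round 1: L has alternatives sharing prefix 'L g'. Introduce L': L → L g L'
  Add: L' → b b
  Add: L' → L e
  Add: L' → L b

Round 2: L' has alternatives sharing prefix 'L'. Introduce L'': L' → L L''
  Add: L'' → e
  Add: L'' → b

No remaining common prefixes — done.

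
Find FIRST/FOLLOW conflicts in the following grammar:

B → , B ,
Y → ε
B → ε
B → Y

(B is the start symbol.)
Yes. B → ',' B ',' with FOLLOW(B) on { ',' }

Nullable non-terminals: B, Y.
FIRST sets used below: FIRST(Y) = { ε }

B: nullable alternative(s) B → ε, B → Y; FOLLOW(B) = { $, ',' }
  B → , B ,: FIRST \ {ε} = { ',' } — overlaps FOLLOW(B) on { ',' }: CONFLICT
  B → ε: FIRST \ {ε} = { } — disjoint from FOLLOW(B)
  B → Y: FIRST \ {ε} = { } — disjoint from FOLLOW(B)
Y has a nullable alternative but only one production, so nothing to check.

So the grammar has 1 FIRST/FOLLOW conflict (marked CONFLICT above).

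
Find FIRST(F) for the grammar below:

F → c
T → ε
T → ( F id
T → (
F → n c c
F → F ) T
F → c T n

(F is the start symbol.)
{ 'c', 'n' }

To compute FIRST(F), examine every production with F on the left-hand side, reading each right-hand side left to right until a non-nullable symbol is reached.

From F → c:
  - c is a terminal: add 'c' and stop
From F → n c c:
  - n is a terminal: add 'n' and stop
From F → F ) T:
  - F is the symbol being defined: contributes nothing new
    F is not nullable, so stop
From F → c T n:
  - c is a terminal: add 'c' and stop

Collecting: FIRST(F) = { 'c', 'n' }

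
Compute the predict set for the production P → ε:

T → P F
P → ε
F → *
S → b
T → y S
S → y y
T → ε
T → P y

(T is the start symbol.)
{ '*', 'y' }

PREDICT(P → ε) = (FIRST(RHS) \ {ε}) ∪ (FOLLOW(P) if ε ∈ FIRST(RHS), i.e. RHS ⇒* ε)
The right-hand side is ε (FIRST(ε) = { ε }), so the predict set is FOLLOW(P) = { '*', 'y' }
PREDICT(P → ε) = { '*', 'y' }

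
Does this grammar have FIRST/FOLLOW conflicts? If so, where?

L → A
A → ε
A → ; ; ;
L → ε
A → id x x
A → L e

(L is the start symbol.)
Yes. L → A with FOLLOW(L) on { 'e' }; A → L e with FOLLOW(A) on { 'e' }

Nullable non-terminals: A, L.
FIRST sets used below: FIRST(L) = { ';', 'e', 'id', ε }, FIRST(A) = { ';', 'e', 'id', ε }

A: nullable alternative(s) A → ε; FOLLOW(A) = { $, 'e' }
  A → ε: FIRST \ {ε} = { } — this is the only nullable alternative, skip
  A → ; ; ;: FIRST \ {ε} = { ';' } — disjoint from FOLLOW(A)
  A → id x x: FIRST \ {ε} = { 'id' } — disjoint from FOLLOW(A)
  A → L e: FIRST \ {ε} = { ';', 'e', 'id' } — overlaps FOLLOW(A) on { 'e' }: CONFLICT

L: nullable alternative(s) L → A, L → ε; FOLLOW(L) = { $, 'e' }
  L → A: FIRST \ {ε} = { ';', 'e', 'id' } — overlaps FOLLOW(L) on { 'e' }: CONFLICT
  L → ε: FIRST \ {ε} = { } — disjoint from FOLLOW(L)

So the grammar has 2 FIRST/FOLLOW conflicts (marked CONFLICT above).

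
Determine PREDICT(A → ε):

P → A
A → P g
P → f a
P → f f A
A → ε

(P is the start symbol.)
{ $, 'g' }

PREDICT(A → ε) = (FIRST(RHS) \ {ε}) ∪ (FOLLOW(A) if ε ∈ FIRST(RHS), i.e. RHS ⇒* ε)
The right-hand side is ε (FIRST(ε) = { ε }), so the predict set is FOLLOW(A) = { $, 'g' }
PREDICT(A → ε) = { $, 'g' }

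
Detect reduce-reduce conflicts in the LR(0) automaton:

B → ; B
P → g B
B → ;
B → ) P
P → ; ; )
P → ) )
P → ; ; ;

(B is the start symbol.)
Augment with B' → B and build the canonical LR(0) collection (I0 = CLOSURE({[B' → . B]}), then GOTO on every symbol after a dot until no new states appear). It has 14 states:
  I0: { [B → . ) P], [B → . ; B], [B → . ;], [B' → . B] }  — shift
  I1: { [B → ) . P], [P → . ) )], [P → . ; ; )], [P → . ; ; ;], [P → . g B] }  — shift
  I2: { [B → . ) P], [B → . ; B], [B → . ;], [B → ; . B], [B → ; .] }  — shift, reduce
  I3: { [B' → B .] }  — accept
  I4: { [B → ; B .] }  — reduce
  I5: { [P → ) . )] }  — shift
  I6: { [P → ; . ; )], [P → ; . ; ;] }  — shift
  I7: { [B → ) P .] }  — reduce
  I8: { [B → . ) P], [B → . ; B], [B → . ;], [P → g . B] }  — shift
  I9: { [P → g B .] }  — reduce
  I10: { [P → ; ; . )], [P → ; ; . ;] }  — shift
  I11: { [P → ; ; ) .] }  — reduce
  I12: { [P → ; ; ; .] }  — reduce
  I13: { [P → ) ) .] }  — reduce

No state contains more than one complete item.

Answer: No reduce-reduce conflicts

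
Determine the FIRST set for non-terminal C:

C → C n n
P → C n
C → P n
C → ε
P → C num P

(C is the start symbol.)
To compute FIRST(C), examine every production with C on the left-hand side, reading each right-hand side left to right until a non-nullable symbol is reached.

FIRST sets of the other non-terminals involved (by the same procedure, iterated to a fixed point):
  FIRST(P) = { 'n', 'num' }

From C → C n n:
  - C is the symbol being defined: contributes nothing new
    C is nullable, so continue to the next symbol
  - n is a terminal: add 'n' and stop
From C → P n:
  - P is a non-terminal: add FIRST(P) \ {ε} = { 'n', 'num' }
    P is not nullable, so stop
From C → ε:
  - ε-production, so ε ∈ FIRST(C)

Collecting: FIRST(C) = { 'n', 'num', ε }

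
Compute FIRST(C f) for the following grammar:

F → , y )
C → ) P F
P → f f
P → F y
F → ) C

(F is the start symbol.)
{ ')' }

FIRST sets of the non-terminals involved (from the grammar, by fixed-point iteration):
  FIRST(C) = { ')' }

To compute FIRST(C f), process the symbols left to right:
Symbol C is a non-terminal. Add FIRST(C) \ {ε} = { ')' }
C is not nullable (ε ∉ FIRST(C)), so stop here.
FIRST(C f) = { ')' }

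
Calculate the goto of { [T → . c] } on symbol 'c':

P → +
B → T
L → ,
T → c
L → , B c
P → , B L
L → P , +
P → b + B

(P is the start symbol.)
GOTO(I, 'c') = CLOSURE({ [A → αX.β] : [A → α.Xβ] ∈ I, X = 'c' })

Items with dot before 'c', with the dot advanced:
  [T → . c] → [T → c .]
Closure adds nothing (no advanced item has the dot before a non-terminal).

GOTO = { [T → c .] }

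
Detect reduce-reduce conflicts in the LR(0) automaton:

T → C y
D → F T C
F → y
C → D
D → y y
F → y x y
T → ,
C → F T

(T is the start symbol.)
No reduce-reduce conflicts

A reduce-reduce conflict occurs when an LR(0) state has two complete items [A → α .] and [B → β .] — both call for a reduction, and with no lookahead the parser cannot choose between them.

Augment with T' → T and build the canonical LR(0) collection (I0 = CLOSURE({[T' → . T]}), then GOTO on every symbol after a dot until no new states appear). It has 13 states:
  I0: { [C → . D], [C → . F T], [D → . F T C], [D → . y y], [F → . y x y], [F → . y], [T → . ,], [T → . C y], [T' → . T] }  — shift
  I1: { [T → , .] }  — reduce
  I2: { [T → C . y] }  — shift
  I3: { [C → D .] }  — reduce
  I4: { [C → . D], [C → . F T], [C → F . T], [D → . F T C], [D → . y y], [D → F . T C], [F → . y x y], [F → . y], [T → . ,], [T → . C y] }  — shift
  I5: { [T' → T .] }  — accept
  I6: { [D → y . y], [F → y . x y], [F → y .] }  — shift, reduce
  I7: { [F → y x . y] }  — shift
  I8: { [D → y y .] }  — reduce
  I9: { [F → y x y .] }  — reduce
  I10: { [C → . D], [C → . F T], [C → F T .], [D → . F T C], [D → . y y], [D → F T . C], [F → . y x y], [F → . y] }  — shift, reduce
  I11: { [D → F T C .] }  — reduce
  I12: { [T → C y .] }  — reduce

No state contains more than one complete item.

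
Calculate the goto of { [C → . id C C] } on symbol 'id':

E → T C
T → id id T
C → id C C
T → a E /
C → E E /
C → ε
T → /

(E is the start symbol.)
{ [C → . E E /], [C → . id C C], [C → .], [C → id . C C], [E → . T C], [T → . /], [T → . a E /], [T → . id id T] }

GOTO(I, 'id') = CLOSURE({ [A → αX.β] : [A → α.Xβ] ∈ I, X = 'id' })

Items with dot before 'id', with the dot advanced:
  [C → . id C C] → [C → id . C C]
Closure of the advanced items:
  [C → id . C C] has the dot before C: add [C → . id C C], [C → . E E /], [C → .]
  [C → . E E /] has the dot before E: add [E → . T C]
  [E → . T C] has the dot before T: add [T → . id id T], [T → . a E /], [T → . /]

GOTO = { [C → . E E /], [C → . id C C], [C → .], [C → id . C C], [E → . T C], [T → . /], [T → . a E /], [T → . id id T] }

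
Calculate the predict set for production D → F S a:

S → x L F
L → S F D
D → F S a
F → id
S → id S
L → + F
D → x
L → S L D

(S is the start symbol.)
{ 'id' }

PREDICT(D → F S a) = (FIRST(RHS) \ {ε}) ∪ (FOLLOW(D) if ε ∈ FIRST(RHS), i.e. RHS ⇒* ε)
FIRST(F) = { 'id' }
FIRST(F S a) = { 'id' }
ε ∉ FIRST(F S a), so FOLLOW(D) is not added.
PREDICT(D → F S a) = { 'id' }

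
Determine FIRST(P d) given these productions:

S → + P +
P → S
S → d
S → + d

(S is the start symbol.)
FIRST sets of the non-terminals involved (from the grammar, by fixed-point iteration):
  FIRST(P) = { '+', 'd' }

To compute FIRST(P d), process the symbols left to right:
Symbol P is a non-terminal. Add FIRST(P) \ {ε} = { '+', 'd' }
P is not nullable (ε ∉ FIRST(P)), so stop here.
FIRST(P d) = { '+', 'd' }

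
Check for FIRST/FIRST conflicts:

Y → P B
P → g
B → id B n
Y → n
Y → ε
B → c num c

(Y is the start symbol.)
A FIRST/FIRST conflict occurs when two productions N → α and N → β for the same non-terminal have FIRST(α) ∩ FIRST(β) ≠ ∅ (with ε ∈ FIRST of a nullable right-hand side, so two nullable alternatives also conflict).

FIRST sets of the non-terminals at (or reachable through a nullable prefix from) the front of some alternative:
  FIRST(P) = { 'g' }

Productions for Y:
  Y → P B: FIRST = { 'g' }
  Y → n: FIRST = { 'n' }
  Y → ε: FIRST = { ε }
Productions for B:
  B → id B n: FIRST = { 'id' }
  B → c num c: FIRST = { 'c' }
P has only one production, so no FIRST/FIRST conflict is possible there.

All alternatives of each non-terminal have pairwise disjoint FIRST sets.

Answer: No FIRST/FIRST conflicts.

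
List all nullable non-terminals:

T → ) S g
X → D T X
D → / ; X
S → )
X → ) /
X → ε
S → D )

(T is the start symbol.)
ε-productions: X → ε
So X is immediately nullable.
No further non-terminal can be added: every production for the remaining non-terminals contains a terminal or a non-nullable non-terminal.
Nullable = { 'X' }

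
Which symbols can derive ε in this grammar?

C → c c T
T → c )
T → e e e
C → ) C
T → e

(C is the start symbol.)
There are no ε-productions, so no non-terminal can derive ε.
No non-terminals are nullable.

Answer: None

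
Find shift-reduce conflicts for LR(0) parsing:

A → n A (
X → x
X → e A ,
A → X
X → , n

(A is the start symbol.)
A shift-reduce conflict occurs when an LR(0) state has both:
  - a complete (reduce) item [A → α .] (dot at the end), and
  - a shift item [B → β . c γ] (dot before a terminal).

Augment with A' → A and build the canonical LR(0) collection (I0 = CLOSURE({[A' → . A]}), then GOTO on every symbol after a dot until no new states appear). It has 12 states:
  I0: { [A → . X], [A → . n A (], [A' → . A], [X → . , n], [X → . e A ,], [X → . x] }  — shift
  I1: { [X → , . n] }  — shift
  I2: { [A' → A .] }  — accept
  I3: { [A → X .] }  — reduce
  I4: { [A → . X], [A → . n A (], [X → . , n], [X → . e A ,], [X → . x], [X → e . A ,] }  — shift
  I5: { [A → . X], [A → . n A (], [A → n . A (], [X → . , n], [X → . e A ,], [X → . x] }  — shift
  I6: { [X → x .] }  — reduce
  I7: { [A → n A . (] }  — shift
  I8: { [A → n A ( .] }  — reduce
  I9: { [X → e A . ,] }  — shift
  I10: { [X → e A , .] }  — reduce
  I11: { [X → , n .] }  — reduce

No state contains both a complete item and a shift item.

Answer: No shift-reduce conflicts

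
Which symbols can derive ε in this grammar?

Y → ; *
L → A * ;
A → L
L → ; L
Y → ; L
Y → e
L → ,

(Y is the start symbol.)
There are no ε-productions, so no non-terminal can derive ε.
No non-terminals are nullable.

Answer: None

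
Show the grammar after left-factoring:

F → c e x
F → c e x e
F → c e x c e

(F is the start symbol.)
Left-factoring transforms A → αβ₁ | αβ₂ into A → αA' and A' → β₁ | β₂
(α is the longest common prefix among the alternatives). Repeat until
no nonterminal has two alternatives with a common prefix.

Round 1: F has alternatives sharing prefix 'c e x'. Introduce F': F → c e x F'
  Add: F' → ε
  Add: F' → e
  Add: F' → c e

No remaining common prefixes — done.

Resulting grammar:
F → c e x F'
F' → ε
F' → e
F' → c e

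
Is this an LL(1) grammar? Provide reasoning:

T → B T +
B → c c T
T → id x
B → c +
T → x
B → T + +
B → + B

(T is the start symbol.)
A grammar is LL(1) if for each non-terminal N with multiple productions, the predict sets of those productions are pairwise disjoint, where PREDICT(N → α) = (FIRST(α) \ {ε}) ∪ (FOLLOW(N) if α ⇒* ε).

Relevant sets:
  FIRST(B) = { '+', 'c', 'id', 'x' }
  FIRST(T) = { '+', 'c', 'id', 'x' }

For T:
  PREDICT(T → B T '+') = { '+', 'c', 'id', 'x' }
  PREDICT(T → id x) = { 'id' }
  PREDICT(T → x) = { 'x' }
For B:
  PREDICT(B → c c T) = { 'c' }
  PREDICT(B → c '+') = { 'c' }
  PREDICT(B → T '+' '+') = { '+', 'c', 'id', 'x' }
  PREDICT(B → '+' B) = { '+' }

Conflict found: Predict set conflict for T: { 'id' }
The grammar is NOT LL(1).

Answer: No. Predict set conflict for T: { 'id' }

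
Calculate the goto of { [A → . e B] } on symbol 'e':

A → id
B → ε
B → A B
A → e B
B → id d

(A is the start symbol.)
GOTO(I, 'e') = CLOSURE({ [A → αX.β] : [A → α.Xβ] ∈ I, X = 'e' })

Items with dot before 'e', with the dot advanced:
  [A → . e B] → [A → e . B]
Closure of the advanced items:
  [A → e . B] has the dot before B: add [B → .], [B → . A B], [B → . id d]
  [B → . A B] has the dot before A: add [A → . id], [A → . e B]

GOTO = { [A → . e B], [A → . id], [A → e . B], [B → . A B], [B → . id d], [B → .] }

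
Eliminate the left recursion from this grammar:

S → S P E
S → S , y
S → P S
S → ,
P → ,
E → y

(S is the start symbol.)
S → P S S'
S → , S'
S' → P E S'
S' → , y S'
S' → ε
P → ,
E → y

S is directly left-recursive. The standard transformation for
  A → A α₁ | ... | A α_m | β₁ | ... | β_n
is
  A  → β₁ A' | ... | β_n A'
  A' → α₁ A' | ... | α_m A' | ε

S → P S becomes S → P S S'
S → , becomes S → , S'
S → S P E becomes S' → P E S'
S → S , y becomes S' → , y S'
Add S' → ε

Productions for other non-terminals are unchanged:
  P → ,
  E → y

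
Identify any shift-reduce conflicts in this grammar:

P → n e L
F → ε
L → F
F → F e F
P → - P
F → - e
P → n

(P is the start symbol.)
Yes — I3: [P → n .] vs [P → n . e L]; I4: [F → .] vs [F → . - e]; I6: [L → F .] vs [F → F . e F]; I8: [F → .] vs [F → . - e]; I9: [F → F e F .] vs [F → F . e F]

Augment with P' → P and build the canonical LR(0) collection (I0 = CLOSURE({[P' → . P]}), then GOTO on every symbol after a dot until no new states appear). It has 12 states:
  I0: { [P → . - P], [P → . n e L], [P → . n], [P' → . P] }  — shift
  I1: { [P → - . P], [P → . - P], [P → . n e L], [P → . n] }  — shift
  I2: { [P' → P .] }  — accept
  I3: { [P → n . e L], [P → n .] }  — shift, reduce
  I4: { [F → . - e], [F → . F e F], [F → .], [L → . F], [P → n e . L] }  — shift, reduce
  I5: { [F → - . e] }  — shift
  I6: { [F → F . e F], [L → F .] }  — shift, reduce
  I7: { [P → n e L .] }  — reduce
  I8: { [F → . - e], [F → . F e F], [F → .], [F → F e . F] }  — shift, reduce
  I9: { [F → F . e F], [F → F e F .] }  — shift, reduce
  I10: { [F → - e .] }  — reduce
  I11: { [P → - P .] }  — reduce

I3 contains reduce item [P → n .] and shift item [P → n . e L] — shift-reduce conflict.
I4 contains reduce item [F → .] and shift item [F → . - e] — shift-reduce conflict.
I6 contains reduce item [L → F .] and shift item [F → F . e F] — shift-reduce conflict.
I8 contains reduce item [F → .] and shift item [F → . - e] — shift-reduce conflict.
I9 contains reduce item [F → F e F .] and shift item [F → F . e F] — shift-reduce conflict.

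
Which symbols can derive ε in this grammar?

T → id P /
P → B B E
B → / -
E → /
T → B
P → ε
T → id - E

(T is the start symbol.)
ε-productions: P → ε
So P is immediately nullable.
No further non-terminal can be added: every production for the remaining non-terminals contains a terminal or a non-nullable non-terminal.
Nullable = { 'P' }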